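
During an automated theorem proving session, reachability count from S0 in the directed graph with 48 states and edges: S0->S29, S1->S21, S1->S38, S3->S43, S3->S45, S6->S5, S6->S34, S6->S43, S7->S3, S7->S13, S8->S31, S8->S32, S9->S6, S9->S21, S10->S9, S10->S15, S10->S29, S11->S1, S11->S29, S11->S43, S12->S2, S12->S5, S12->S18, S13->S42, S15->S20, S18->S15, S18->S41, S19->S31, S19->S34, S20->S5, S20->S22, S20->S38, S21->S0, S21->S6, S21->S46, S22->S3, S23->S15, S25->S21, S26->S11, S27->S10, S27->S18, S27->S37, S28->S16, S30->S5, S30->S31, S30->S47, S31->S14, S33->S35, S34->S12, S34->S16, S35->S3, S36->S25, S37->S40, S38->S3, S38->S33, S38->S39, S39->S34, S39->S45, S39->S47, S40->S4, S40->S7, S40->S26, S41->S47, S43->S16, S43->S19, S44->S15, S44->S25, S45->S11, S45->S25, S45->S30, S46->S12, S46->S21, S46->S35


BFS from S0:
  layer 0: {S0}
  layer 1: {S29}
Reachable set: {S0, S29}
Count = 2

2


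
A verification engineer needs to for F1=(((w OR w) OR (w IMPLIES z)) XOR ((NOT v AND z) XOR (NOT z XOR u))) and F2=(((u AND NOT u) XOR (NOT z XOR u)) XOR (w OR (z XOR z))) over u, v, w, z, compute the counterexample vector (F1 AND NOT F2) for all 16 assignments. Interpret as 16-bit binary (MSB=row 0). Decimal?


F1 = (((w OR w) OR (w IMPLIES z)) XOR ((NOT v AND z) XOR (NOT z XOR u)))
F2 = (((u AND NOT u) XOR (NOT z XOR u)) XOR (w OR (z XOR z)))
Counterexample to F1=>F2 is where F1=1 and F2=0.
Evaluate each row (bits = u,v,w,z, MSB first):
  row 0 [0000]: F1=0 F2=1 -> F1&~F2 -> 0
  row 1 [0001]: F1=0 F2=0 -> F1&~F2 -> 0
  row 2 [0010]: F1=0 F2=0 -> F1&~F2 -> 0
  row 3 [0011]: F1=0 F2=1 -> F1&~F2 -> 0
  row 4 [0100]: F1=0 F2=1 -> F1&~F2 -> 0
  row 5 [0101]: F1=1 F2=0 -> F1&~F2 -> 1
  row 6 [0110]: F1=0 F2=0 -> F1&~F2 -> 0
  row 7 [0111]: F1=1 F2=1 -> F1&~F2 -> 0
  row 8 [1000]: F1=1 F2=0 -> F1&~F2 -> 1
  row 9 [1001]: F1=1 F2=1 -> F1&~F2 -> 0
  row 10 [1010]: F1=1 F2=1 -> F1&~F2 -> 0
  row 11 [1011]: F1=1 F2=0 -> F1&~F2 -> 1
  row 12 [1100]: F1=1 F2=0 -> F1&~F2 -> 1
  row 13 [1101]: F1=0 F2=1 -> F1&~F2 -> 0
  row 14 [1110]: F1=1 F2=1 -> F1&~F2 -> 0
  row 15 [1111]: F1=0 F2=0 -> F1&~F2 -> 0
Full result column, 4 rows per line (u,v fixed per line; w,z runs 00..11 left to right):
  rows 0-3 [u,v=00]: 0000  = hex 0
  rows 4-7 [u,v=01]: 0100  = hex 4
  rows 8-11 [u,v=10]: 1001  = hex 9
  rows 12-15 [u,v=11]: 1000  = hex 8
Counterexample vector (row 0 .. row 15) = 0000010010011000
Output column grouped in 4s = 0000 0100 1001 1000 = 0x0498
Convert to decimal digit by digit (value = value*16 + digit):
  0 -> 0
  0*16 + 4 = 4
  4*16 + 9 = 73
  73*16 + 8 = 1176
Decimal = 1176

1176


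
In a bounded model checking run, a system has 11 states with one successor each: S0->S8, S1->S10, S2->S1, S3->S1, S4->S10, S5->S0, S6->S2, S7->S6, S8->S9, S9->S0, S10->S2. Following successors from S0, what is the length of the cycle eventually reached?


Trace from S0 until a state repeats:
  S0 -> S8 -> S9 -> S0
S0 first seen at step 0, revisited at step 3.
Cycle length = 3 - 0 = 3

3


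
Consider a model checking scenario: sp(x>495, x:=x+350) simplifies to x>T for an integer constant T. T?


Formula: sp(P, x:=E) = exists old_x. (x = E[old_x/x]) AND P[old_x/x] (old_x is the value of x before the assignment; eliminate old_x by solving x = E[old_x/x] for old_x)
Step 1: Precondition P: x>495, i.e. old_x > 495
Step 2: Assignment gives x = old_x + 350, so old_x = x - 350
Step 3: Substitute into P: x - 350 > 495
Step 4: Simplify: x > 495+350 = 845

845


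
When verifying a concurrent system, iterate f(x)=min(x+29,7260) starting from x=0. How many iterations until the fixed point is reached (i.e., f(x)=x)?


Step 1: x=0, cap=7260, increment=29
Step 2: x grows by 29 each step until capped at 7260; fixed point is x=7260
Step 3: iterations = ceil(7260/29) = 251

251


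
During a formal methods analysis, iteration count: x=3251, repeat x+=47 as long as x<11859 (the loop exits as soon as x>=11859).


Step 1: x goes from 3251 toward 11859 by 47; the body runs while x<11859, so iterations = ceil((bound-start)/step)
Step 2: Distance=8608
Step 3: ceil(8608/47)=184

184


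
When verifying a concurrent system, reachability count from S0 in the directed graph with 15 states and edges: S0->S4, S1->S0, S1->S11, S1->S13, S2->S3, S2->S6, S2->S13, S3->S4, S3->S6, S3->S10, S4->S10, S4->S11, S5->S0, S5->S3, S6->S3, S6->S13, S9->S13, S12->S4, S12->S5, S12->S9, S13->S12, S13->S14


BFS from S0:
  layer 0: {S0}
  layer 1: {S4}
  layer 2: {S10, S11}
Reachable set: {S0, S4, S10, S11}
Count = 4

4


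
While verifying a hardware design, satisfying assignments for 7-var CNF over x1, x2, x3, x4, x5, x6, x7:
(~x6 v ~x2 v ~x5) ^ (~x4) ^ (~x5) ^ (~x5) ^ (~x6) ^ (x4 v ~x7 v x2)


CNF with 6 clauses over 7 vars (128 assignments).
An assignment satisfies CNF iff every clause has >=1 true literal.
Check each row (bits = x1,x2,x3,x4,x5,x6,x7; clause T/F shown):
  row 0 [0000000]: clauses=TTTTTT -> 1
  row 1 [0000001]: clauses=TTTTTF -> 0
  row 2 [0000010]: clauses=TTTTFT -> 0
  row 3 [0000011]: clauses=TTTTFF -> 0
  row 4 [0000100]: clauses=TTFFTT -> 0
  (every remaining row is evaluated the same way; all 128 results are listed next)
Full result column, 8 rows per line (x1,x2,x3,x4 fixed per line; x5,x6,x7 runs 000..111 left to right):
  rows 0-7 [x1,x2,x3,x4=0000]: 10000000  (ones: 1)
  rows 8-15 [x1,x2,x3,x4=0001]: 00000000  (ones: 0)
  rows 16-23 [x1,x2,x3,x4=0010]: 10000000  (ones: 1)
  rows 24-31 [x1,x2,x3,x4=0011]: 00000000  (ones: 0)
  rows 32-39 [x1,x2,x3,x4=0100]: 11000000  (ones: 2)
  rows 40-47 [x1,x2,x3,x4=0101]: 00000000  (ones: 0)
  rows 48-55 [x1,x2,x3,x4=0110]: 11000000  (ones: 2)
  rows 56-63 [x1,x2,x3,x4=0111]: 00000000  (ones: 0)
  rows 64-71 [x1,x2,x3,x4=1000]: 10000000  (ones: 1)
  rows 72-79 [x1,x2,x3,x4=1001]: 00000000  (ones: 0)
  rows 80-87 [x1,x2,x3,x4=1010]: 10000000  (ones: 1)
  rows 88-95 [x1,x2,x3,x4=1011]: 00000000  (ones: 0)
  rows 96-103 [x1,x2,x3,x4=1100]: 11000000  (ones: 2)
  rows 104-111 [x1,x2,x3,x4=1101]: 00000000  (ones: 0)
  rows 112-119 [x1,x2,x3,x4=1110]: 11000000  (ones: 2)
  rows 120-127 [x1,x2,x3,x4=1111]: 00000000  (ones: 0)
Satisfying assignments = 1+0+1+0+2+0+2+0+1+0+1+0+2+0+2+0 = 12

12


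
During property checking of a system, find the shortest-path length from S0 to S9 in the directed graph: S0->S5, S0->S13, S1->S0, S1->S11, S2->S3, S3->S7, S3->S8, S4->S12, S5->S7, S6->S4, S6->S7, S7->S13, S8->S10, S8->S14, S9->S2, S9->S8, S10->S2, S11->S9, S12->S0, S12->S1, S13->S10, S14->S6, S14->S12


BFS layer-by-layer from S0:
  dist 0: {S0}
  dist 1: {S5, S13}
  dist 2: {S7, S10}
  dist 3: {S2}
  dist 4: {S3}
  dist 5: {S8}
  dist 6: {S14}
  dist 7: {S6, S12}
  dist 8: {S1, S4}
  dist 9: {S11}
  dist 10: {S9}
  -> S9 reached at distance 10
Shortest path length = 10

10


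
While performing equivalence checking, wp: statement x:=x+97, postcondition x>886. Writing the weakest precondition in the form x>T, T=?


Formula: wp(x:=E, P) = P[E/x] (substitute E for x in postcondition)
Step 1: Postcondition: x>886
Step 2: Substitute x+97 for x: x+97>886
Step 3: Solve for x: x > 886-97 = 789

789


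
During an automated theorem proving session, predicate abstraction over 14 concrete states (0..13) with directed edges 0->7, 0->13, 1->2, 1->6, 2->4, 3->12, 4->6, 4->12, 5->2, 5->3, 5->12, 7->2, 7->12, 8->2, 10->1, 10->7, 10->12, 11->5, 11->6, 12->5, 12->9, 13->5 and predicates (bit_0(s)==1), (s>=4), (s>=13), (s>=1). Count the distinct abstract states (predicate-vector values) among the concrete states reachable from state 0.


BFS from 0:
Concrete reachable: {0, 2, 3, 4, 5, 6, 7, 9, 12, 13}
Abstract via predicates (bit_0(s)==1), (s>=4), (s>=13), (s>=1):
  (0,0,0,0) <- {0}
  (0,0,0,1) <- {2}
  (0,1,0,1) <- {4, 6, 12}
  (1,0,0,1) <- {3}
  (1,1,0,1) <- {5, 7, 9}
  (1,1,1,1) <- {13}
Distinct abstract states = 6

6


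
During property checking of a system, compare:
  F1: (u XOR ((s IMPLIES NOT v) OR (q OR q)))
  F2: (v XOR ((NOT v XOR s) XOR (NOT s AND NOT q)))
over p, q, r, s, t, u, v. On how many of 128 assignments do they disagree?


F1 = (u XOR ((s IMPLIES NOT v) OR (q OR q)))
F2 = (v XOR ((NOT v XOR s) XOR (NOT s AND NOT q)))
Evaluate both on each of 128 rows (bits = p,q,r,s,t,u,v):
  row 0 [0000000]: F1=1 F2=0 (differ) -> 1
  row 1 [0000001]: F1=1 F2=0 (differ) -> 1
  row 2 [0000010]: F1=0 F2=0 -> 0
  row 3 [0000011]: F1=0 F2=0 -> 0
  row 4 [0000100]: F1=1 F2=0 (differ) -> 1
  (every remaining row is evaluated the same way; all 128 results are listed next)
Full result column, 8 rows per line (p,q,r,s fixed per line; t,u,v runs 000..111 left to right):
  rows 0-7 [p,q,r,s=0000]: 11001100  (ones: 4)
  rows 8-15 [p,q,r,s=0001]: 10011001  (ones: 4)
  rows 16-23 [p,q,r,s=0010]: 11001100  (ones: 4)
  rows 24-31 [p,q,r,s=0011]: 10011001  (ones: 4)
  rows 32-39 [p,q,r,s=0100]: 00110011  (ones: 4)
  rows 40-47 [p,q,r,s=0101]: 11001100  (ones: 4)
  rows 48-55 [p,q,r,s=0110]: 00110011  (ones: 4)
  rows 56-63 [p,q,r,s=0111]: 11001100  (ones: 4)
  rows 64-71 [p,q,r,s=1000]: 11001100  (ones: 4)
  rows 72-79 [p,q,r,s=1001]: 10011001  (ones: 4)
  rows 80-87 [p,q,r,s=1010]: 11001100  (ones: 4)
  rows 88-95 [p,q,r,s=1011]: 10011001  (ones: 4)
  rows 96-103 [p,q,r,s=1100]: 00110011  (ones: 4)
  rows 104-111 [p,q,r,s=1101]: 11001100  (ones: 4)
  rows 112-119 [p,q,r,s=1110]: 00110011  (ones: 4)
  rows 120-127 [p,q,r,s=1111]: 11001100  (ones: 4)
Disagreements = 4+4+4+4+4+4+4+4+4+4+4+4+4+4+4+4 = 64

64


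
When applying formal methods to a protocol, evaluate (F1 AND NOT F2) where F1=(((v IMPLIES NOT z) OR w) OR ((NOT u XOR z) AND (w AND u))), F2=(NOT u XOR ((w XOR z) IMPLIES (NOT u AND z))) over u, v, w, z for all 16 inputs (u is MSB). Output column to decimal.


F1 = (((v IMPLIES NOT z) OR w) OR ((NOT u XOR z) AND (w AND u)))
F2 = (NOT u XOR ((w XOR z) IMPLIES (NOT u AND z)))
Counterexample to F1=>F2 is where F1=1 and F2=0.
Evaluate each row (bits = u,v,w,z, MSB first):
  row 0 [0000]: F1=1 F2=0 -> F1&~F2 -> 1
  row 1 [0001]: F1=1 F2=0 -> F1&~F2 -> 1
  row 2 [0010]: F1=1 F2=1 -> F1&~F2 -> 0
  row 3 [0011]: F1=1 F2=0 -> F1&~F2 -> 1
  row 4 [0100]: F1=1 F2=0 -> F1&~F2 -> 1
  row 5 [0101]: F1=0 F2=0 -> F1&~F2 -> 0
  row 6 [0110]: F1=1 F2=1 -> F1&~F2 -> 0
  row 7 [0111]: F1=1 F2=0 -> F1&~F2 -> 1
  row 8 [1000]: F1=1 F2=1 -> F1&~F2 -> 0
  row 9 [1001]: F1=1 F2=0 -> F1&~F2 -> 1
  row 10 [1010]: F1=1 F2=0 -> F1&~F2 -> 1
  row 11 [1011]: F1=1 F2=1 -> F1&~F2 -> 0
  row 12 [1100]: F1=1 F2=1 -> F1&~F2 -> 0
  row 13 [1101]: F1=0 F2=0 -> F1&~F2 -> 0
  row 14 [1110]: F1=1 F2=0 -> F1&~F2 -> 1
  row 15 [1111]: F1=1 F2=1 -> F1&~F2 -> 0
Full result column, 4 rows per line (u,v fixed per line; w,z runs 00..11 left to right):
  rows 0-3 [u,v=00]: 1101  = hex D
  rows 4-7 [u,v=01]: 1001  = hex 9
  rows 8-11 [u,v=10]: 0110  = hex 6
  rows 12-15 [u,v=11]: 0010  = hex 2
Counterexample vector (row 0 .. row 15) = 1101100101100010
Output column grouped in 4s = 1101 1001 0110 0010 = 0xD962
Convert to decimal digit by digit (value = value*16 + digit):
  D -> 13
  13*16 + 9 = 217
  217*16 + 6 = 3478
  3478*16 + 2 = 55650
Decimal = 55650

55650


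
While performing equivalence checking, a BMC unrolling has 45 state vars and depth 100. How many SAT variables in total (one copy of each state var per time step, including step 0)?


BMC unrolls to depth k, creating one copy of each state var for steps 0..k.
Step count = 100 + 1 = 101 (steps 0 through 100)
Vars per step = 45
Total = 45 * 101 = 4545

4545


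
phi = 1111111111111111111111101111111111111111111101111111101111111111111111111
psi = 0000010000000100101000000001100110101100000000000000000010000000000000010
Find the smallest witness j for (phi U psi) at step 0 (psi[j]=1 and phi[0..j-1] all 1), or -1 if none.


(phi U psi) at 0: need smallest j with psi[j]=1 and phi[i]=1 for all i in [0,j).
Scan from step 0:
  step 0: phi=1, psi=0 -> continue
  step 1: phi=1, psi=0 -> continue
  step 2: phi=1, psi=0 -> continue
  step 3: phi=1, psi=0 -> continue
  step 5: psi=1 and phi held for [0,5) -> witness found
Witness step = 5

5


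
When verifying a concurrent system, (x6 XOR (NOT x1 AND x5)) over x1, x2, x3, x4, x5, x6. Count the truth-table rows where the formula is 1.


Formula: (x6 XOR (NOT x1 AND x5)) over 6 vars (64 rows)
Evaluate each row (x1, x2, x3, x4, x5, x6 as bits, MSB first):
  row 0 [000000]: (0 XOR (NOT 0 AND 0)) -> 0
  row 1 [000001]: (1 XOR (NOT 0 AND 0)) -> 1
  row 2 [000010]: (0 XOR (NOT 0 AND 1)) -> 1
  row 3 [000011]: (1 XOR (NOT 0 AND 1)) -> 0
  row 4 [000100]: (0 XOR (NOT 0 AND 0)) -> 0
  (every remaining row is evaluated the same way; all 64 results are listed next)
Full result column, 8 rows per line (x1,x2,x3 fixed per line; x4,x5,x6 runs 000..111 left to right):
  rows 0-7 [x1,x2,x3=000]: 01100110  (ones: 4)
  rows 8-15 [x1,x2,x3=001]: 01100110  (ones: 4)
  rows 16-23 [x1,x2,x3=010]: 01100110  (ones: 4)
  rows 24-31 [x1,x2,x3=011]: 01100110  (ones: 4)
  rows 32-39 [x1,x2,x3=100]: 01010101  (ones: 4)
  rows 40-47 [x1,x2,x3=101]: 01010101  (ones: 4)
  rows 48-55 [x1,x2,x3=110]: 01010101  (ones: 4)
  rows 56-63 [x1,x2,x3=111]: 01010101  (ones: 4)
Count of 1-rows = 4+4+4+4+4+4+4+4 = 32

32


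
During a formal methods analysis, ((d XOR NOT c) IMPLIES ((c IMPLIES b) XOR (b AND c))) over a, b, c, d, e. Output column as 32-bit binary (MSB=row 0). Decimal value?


Formula: ((d XOR NOT c) IMPLIES ((c IMPLIES b) XOR (b AND c))) over a, b, c, d, e (32 rows)
Evaluate each row (bits = a,b,c,d,e, MSB first):
  row 0 [00000]: ((0 XOR NOT 0) IMPLIES ((0 IMPLIES 0) XOR (0 AND 0))) -> 1
  row 1 [00001]: ((0 XOR NOT 0) IMPLIES ((0 IMPLIES 0) XOR (0 AND 0))) -> 1
  row 2 [00010]: ((1 XOR NOT 0) IMPLIES ((0 IMPLIES 0) XOR (0 AND 0))) -> 1
  row 3 [00011]: ((1 XOR NOT 0) IMPLIES ((0 IMPLIES 0) XOR (0 AND 0))) -> 1
  row 4 [00100]: ((0 XOR NOT 1) IMPLIES ((1 IMPLIES 0) XOR (0 AND 1))) -> 1
  row 5 [00101]: ((0 XOR NOT 1) IMPLIES ((1 IMPLIES 0) XOR (0 AND 1))) -> 1
  row 6 [00110]: ((1 XOR NOT 1) IMPLIES ((1 IMPLIES 0) XOR (0 AND 1))) -> 0
  row 7 [00111]: ((1 XOR NOT 1) IMPLIES ((1 IMPLIES 0) XOR (0 AND 1))) -> 0
  row 8 [01000]: ((0 XOR NOT 0) IMPLIES ((0 IMPLIES 1) XOR (1 AND 0))) -> 1
  row 9 [01001]: ((0 XOR NOT 0) IMPLIES ((0 IMPLIES 1) XOR (1 AND 0))) -> 1
  row 10 [01010]: ((1 XOR NOT 0) IMPLIES ((0 IMPLIES 1) XOR (1 AND 0))) -> 1
  row 11 [01011]: ((1 XOR NOT 0) IMPLIES ((0 IMPLIES 1) XOR (1 AND 0))) -> 1
  row 12 [01100]: ((0 XOR NOT 1) IMPLIES ((1 IMPLIES 1) XOR (1 AND 1))) -> 1
  row 13 [01101]: ((0 XOR NOT 1) IMPLIES ((1 IMPLIES 1) XOR (1 AND 1))) -> 1
  row 14 [01110]: ((1 XOR NOT 1) IMPLIES ((1 IMPLIES 1) XOR (1 AND 1))) -> 0
  row 15 [01111]: ((1 XOR NOT 1) IMPLIES ((1 IMPLIES 1) XOR (1 AND 1))) -> 0
  row 16 [10000]: ((0 XOR NOT 0) IMPLIES ((0 IMPLIES 0) XOR (0 AND 0))) -> 1
  row 17 [10001]: ((0 XOR NOT 0) IMPLIES ((0 IMPLIES 0) XOR (0 AND 0))) -> 1
  row 18 [10010]: ((1 XOR NOT 0) IMPLIES ((0 IMPLIES 0) XOR (0 AND 0))) -> 1
  row 19 [10011]: ((1 XOR NOT 0) IMPLIES ((0 IMPLIES 0) XOR (0 AND 0))) -> 1
  row 20 [10100]: ((0 XOR NOT 1) IMPLIES ((1 IMPLIES 0) XOR (0 AND 1))) -> 1
  row 21 [10101]: ((0 XOR NOT 1) IMPLIES ((1 IMPLIES 0) XOR (0 AND 1))) -> 1
  row 22 [10110]: ((1 XOR NOT 1) IMPLIES ((1 IMPLIES 0) XOR (0 AND 1))) -> 0
  row 23 [10111]: ((1 XOR NOT 1) IMPLIES ((1 IMPLIES 0) XOR (0 AND 1))) -> 0
  row 24 [11000]: ((0 XOR NOT 0) IMPLIES ((0 IMPLIES 1) XOR (1 AND 0))) -> 1
  row 25 [11001]: ((0 XOR NOT 0) IMPLIES ((0 IMPLIES 1) XOR (1 AND 0))) -> 1
  row 26 [11010]: ((1 XOR NOT 0) IMPLIES ((0 IMPLIES 1) XOR (1 AND 0))) -> 1
  row 27 [11011]: ((1 XOR NOT 0) IMPLIES ((0 IMPLIES 1) XOR (1 AND 0))) -> 1
  row 28 [11100]: ((0 XOR NOT 1) IMPLIES ((1 IMPLIES 1) XOR (1 AND 1))) -> 1
  row 29 [11101]: ((0 XOR NOT 1) IMPLIES ((1 IMPLIES 1) XOR (1 AND 1))) -> 1
  row 30 [11110]: ((1 XOR NOT 1) IMPLIES ((1 IMPLIES 1) XOR (1 AND 1))) -> 0
  row 31 [11111]: ((1 XOR NOT 1) IMPLIES ((1 IMPLIES 1) XOR (1 AND 1))) -> 0
Full result column, 4 rows per line (a,b,c fixed per line; d,e runs 00..11 left to right):
  rows 0-3 [a,b,c=000]: 1111  = hex F
  rows 4-7 [a,b,c=001]: 1100  = hex C
  rows 8-11 [a,b,c=010]: 1111  = hex F
  rows 12-15 [a,b,c=011]: 1100  = hex C
  rows 16-19 [a,b,c=100]: 1111  = hex F
  rows 20-23 [a,b,c=101]: 1100  = hex C
  rows 24-27 [a,b,c=110]: 1111  = hex F
  rows 28-31 [a,b,c=111]: 1100  = hex C
Output column (row 0 .. row 31) = 11111100111111001111110011111100
Output column grouped in 4s = 1111 1100 1111 1100 1111 1100 1111 1100 = 0xFCFCFCFC
Convert to decimal digit by digit (value = value*16 + digit):
  F -> 15
  15*16 + 12 (C) = 252
  252*16 + 15 (F) = 4047
  4047*16 + 12 (C) = 64764
  64764*16 + 15 (F) = 1036239
  1036239*16 + 12 (C) = 16579836
  16579836*16 + 15 (F) = 265277391
  265277391*16 + 12 (C) = 4244438268
Decimal = 4244438268

4244438268


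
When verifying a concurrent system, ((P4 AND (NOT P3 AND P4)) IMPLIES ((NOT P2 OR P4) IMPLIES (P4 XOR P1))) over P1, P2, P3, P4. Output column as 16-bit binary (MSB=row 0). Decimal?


Formula: ((P4 AND (NOT P3 AND P4)) IMPLIES ((NOT P2 OR P4) IMPLIES (P4 XOR P1))) over P1, P2, P3, P4 (16 rows)
Evaluate each row (bits = P1,P2,P3,P4, MSB first):
  row 0 [0000]: ((0 AND (NOT 0 AND 0)) IMPLIES ((NOT 0 OR 0) IMPLIES (0 XOR 0))) -> 1
  row 1 [0001]: ((1 AND (NOT 0 AND 1)) IMPLIES ((NOT 0 OR 1) IMPLIES (1 XOR 0))) -> 1
  row 2 [0010]: ((0 AND (NOT 1 AND 0)) IMPLIES ((NOT 0 OR 0) IMPLIES (0 XOR 0))) -> 1
  row 3 [0011]: ((1 AND (NOT 1 AND 1)) IMPLIES ((NOT 0 OR 1) IMPLIES (1 XOR 0))) -> 1
  row 4 [0100]: ((0 AND (NOT 0 AND 0)) IMPLIES ((NOT 1 OR 0) IMPLIES (0 XOR 0))) -> 1
  row 5 [0101]: ((1 AND (NOT 0 AND 1)) IMPLIES ((NOT 1 OR 1) IMPLIES (1 XOR 0))) -> 1
  row 6 [0110]: ((0 AND (NOT 1 AND 0)) IMPLIES ((NOT 1 OR 0) IMPLIES (0 XOR 0))) -> 1
  row 7 [0111]: ((1 AND (NOT 1 AND 1)) IMPLIES ((NOT 1 OR 1) IMPLIES (1 XOR 0))) -> 1
  row 8 [1000]: ((0 AND (NOT 0 AND 0)) IMPLIES ((NOT 0 OR 0) IMPLIES (0 XOR 1))) -> 1
  row 9 [1001]: ((1 AND (NOT 0 AND 1)) IMPLIES ((NOT 0 OR 1) IMPLIES (1 XOR 1))) -> 0
  row 10 [1010]: ((0 AND (NOT 1 AND 0)) IMPLIES ((NOT 0 OR 0) IMPLIES (0 XOR 1))) -> 1
  row 11 [1011]: ((1 AND (NOT 1 AND 1)) IMPLIES ((NOT 0 OR 1) IMPLIES (1 XOR 1))) -> 1
  row 12 [1100]: ((0 AND (NOT 0 AND 0)) IMPLIES ((NOT 1 OR 0) IMPLIES (0 XOR 1))) -> 1
  row 13 [1101]: ((1 AND (NOT 0 AND 1)) IMPLIES ((NOT 1 OR 1) IMPLIES (1 XOR 1))) -> 0
  row 14 [1110]: ((0 AND (NOT 1 AND 0)) IMPLIES ((NOT 1 OR 0) IMPLIES (0 XOR 1))) -> 1
  row 15 [1111]: ((1 AND (NOT 1 AND 1)) IMPLIES ((NOT 1 OR 1) IMPLIES (1 XOR 1))) -> 1
Full result column, 4 rows per line (P1,P2 fixed per line; P3,P4 runs 00..11 left to right):
  rows 0-3 [P1,P2=00]: 1111  = hex F
  rows 4-7 [P1,P2=01]: 1111  = hex F
  rows 8-11 [P1,P2=10]: 1011  = hex B
  rows 12-15 [P1,P2=11]: 1011  = hex B
Output column (row 0 .. row 15) = 1111111110111011
Output column grouped in 4s = 1111 1111 1011 1011 = 0xFFBB
Convert to decimal digit by digit (value = value*16 + digit):
  F -> 15
  15*16 + 15 (F) = 255
  255*16 + 11 (B) = 4091
  4091*16 + 11 (B) = 65467
Decimal = 65467

65467


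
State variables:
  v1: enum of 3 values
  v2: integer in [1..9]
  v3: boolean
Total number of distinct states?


State space = product of domain sizes of all variables.
Domain sizes:
  v1 (enum of 3 values): 3
  v2 (integer in [1..9]): 9
  v3 (boolean): 2
Product = 3 * 9 * 2 = 54

54


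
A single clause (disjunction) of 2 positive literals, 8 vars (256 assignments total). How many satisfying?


Step 1: Total=2^8=256
Step 2: Unsat when all 2 false: 2^6=64
Step 3: Sat=256-64=192

192


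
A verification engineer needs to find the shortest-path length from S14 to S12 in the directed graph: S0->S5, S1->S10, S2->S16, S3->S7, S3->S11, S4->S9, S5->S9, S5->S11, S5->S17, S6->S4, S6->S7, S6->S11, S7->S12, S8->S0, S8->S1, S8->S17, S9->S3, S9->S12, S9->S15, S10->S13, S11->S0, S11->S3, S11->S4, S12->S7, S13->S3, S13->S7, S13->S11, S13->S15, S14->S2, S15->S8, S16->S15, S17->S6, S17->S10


BFS layer-by-layer from S14:
  dist 0: {S14}
  dist 1: {S2}
  dist 2: {S16}
  dist 3: {S15}
  dist 4: {S8}
  dist 5: {S0, S1, S17}
  dist 6: {S5, S6, S10}
  dist 7: {S4, S7, S9, S11, S13}
  dist 8: {S3, S12}
  -> S12 reached at distance 8
Shortest path length = 8

8


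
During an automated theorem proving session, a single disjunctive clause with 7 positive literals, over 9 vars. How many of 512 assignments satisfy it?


Step 1: Total=2^9=512
Step 2: Unsat when all 7 false: 2^2=4
Step 3: Sat=512-4=508

508


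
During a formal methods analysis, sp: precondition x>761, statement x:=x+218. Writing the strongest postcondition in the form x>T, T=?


Formula: sp(P, x:=E) = exists old_x. (x = E[old_x/x]) AND P[old_x/x] (old_x is the value of x before the assignment; eliminate old_x by solving x = E[old_x/x] for old_x)
Step 1: Precondition P: x>761, i.e. old_x > 761
Step 2: Assignment gives x = old_x + 218, so old_x = x - 218
Step 3: Substitute into P: x - 218 > 761
Step 4: Simplify: x > 761+218 = 979

979


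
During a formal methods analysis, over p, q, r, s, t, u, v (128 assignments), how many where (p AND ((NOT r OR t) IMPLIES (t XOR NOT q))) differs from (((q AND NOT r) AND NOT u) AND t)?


F1 = (p AND ((NOT r OR t) IMPLIES (t XOR NOT q)))
F2 = (((q AND NOT r) AND NOT u) AND t)
Evaluate both on each of 128 rows (bits = p,q,r,s,t,u,v):
  row 0 [0000000]: F1=0 F2=0 -> 0
  row 1 [0000001]: F1=0 F2=0 -> 0
  row 2 [0000010]: F1=0 F2=0 -> 0
  row 3 [0000011]: F1=0 F2=0 -> 0
  row 4 [0000100]: F1=0 F2=0 -> 0
  (every remaining row is evaluated the same way; all 128 results are listed next)
Full result column, 8 rows per line (p,q,r,s fixed per line; t,u,v runs 000..111 left to right):
  rows 0-7 [p,q,r,s=0000]: 00000000  (ones: 0)
  rows 8-15 [p,q,r,s=0001]: 00000000  (ones: 0)
  rows 16-23 [p,q,r,s=0010]: 00000000  (ones: 0)
  rows 24-31 [p,q,r,s=0011]: 00000000  (ones: 0)
  rows 32-39 [p,q,r,s=0100]: 00001100  (ones: 2)
  rows 40-47 [p,q,r,s=0101]: 00001100  (ones: 2)
  rows 48-55 [p,q,r,s=0110]: 00000000  (ones: 0)
  rows 56-63 [p,q,r,s=0111]: 00000000  (ones: 0)
  rows 64-71 [p,q,r,s=1000]: 11110000  (ones: 4)
  rows 72-79 [p,q,r,s=1001]: 11110000  (ones: 4)
  rows 80-87 [p,q,r,s=1010]: 11110000  (ones: 4)
  rows 88-95 [p,q,r,s=1011]: 11110000  (ones: 4)
  rows 96-103 [p,q,r,s=1100]: 00000011  (ones: 2)
  rows 104-111 [p,q,r,s=1101]: 00000011  (ones: 2)
  rows 112-119 [p,q,r,s=1110]: 11111111  (ones: 8)
  rows 120-127 [p,q,r,s=1111]: 11111111  (ones: 8)
Disagreements = 0+0+0+0+2+2+0+0+4+4+4+4+2+2+8+8 = 40

40


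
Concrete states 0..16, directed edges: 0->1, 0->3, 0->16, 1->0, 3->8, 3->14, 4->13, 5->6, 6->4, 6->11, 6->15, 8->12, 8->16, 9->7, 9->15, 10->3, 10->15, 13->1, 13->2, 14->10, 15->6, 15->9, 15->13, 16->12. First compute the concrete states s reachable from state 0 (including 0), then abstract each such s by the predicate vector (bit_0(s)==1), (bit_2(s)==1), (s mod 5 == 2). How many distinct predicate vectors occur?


BFS from 0:
Concrete reachable: {0, 1, 2, 3, 4, 6, 7, 8, 9, 10, 11, 12, 13, 14, 15, 16}
Abstract via predicates (bit_0(s)==1), (bit_2(s)==1), (s mod 5 == 2):
  (0,0,0) <- {0, 8, 10, 16}
  (0,0,1) <- {2}
  (0,1,0) <- {4, 6, 14}
  (0,1,1) <- {12}
  (1,0,0) <- {1, 3, 9, 11}
  (1,1,0) <- {13, 15}
  (1,1,1) <- {7}
Distinct abstract states = 7

7


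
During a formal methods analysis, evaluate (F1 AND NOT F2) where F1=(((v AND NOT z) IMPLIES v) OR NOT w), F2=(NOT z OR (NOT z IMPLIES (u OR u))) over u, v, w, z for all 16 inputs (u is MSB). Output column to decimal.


F1 = (((v AND NOT z) IMPLIES v) OR NOT w)
F2 = (NOT z OR (NOT z IMPLIES (u OR u)))
Counterexample to F1=>F2 is where F1=1 and F2=0.
Evaluate each row (bits = u,v,w,z, MSB first):
  row 0 [0000]: F1=1 F2=1 -> F1&~F2 -> 0
  row 1 [0001]: F1=1 F2=1 -> F1&~F2 -> 0
  row 2 [0010]: F1=1 F2=1 -> F1&~F2 -> 0
  row 3 [0011]: F1=1 F2=1 -> F1&~F2 -> 0
  row 4 [0100]: F1=1 F2=1 -> F1&~F2 -> 0
  row 5 [0101]: F1=1 F2=1 -> F1&~F2 -> 0
  row 6 [0110]: F1=1 F2=1 -> F1&~F2 -> 0
  row 7 [0111]: F1=1 F2=1 -> F1&~F2 -> 0
  row 8 [1000]: F1=1 F2=1 -> F1&~F2 -> 0
  row 9 [1001]: F1=1 F2=1 -> F1&~F2 -> 0
  row 10 [1010]: F1=1 F2=1 -> F1&~F2 -> 0
  row 11 [1011]: F1=1 F2=1 -> F1&~F2 -> 0
  row 12 [1100]: F1=1 F2=1 -> F1&~F2 -> 0
  row 13 [1101]: F1=1 F2=1 -> F1&~F2 -> 0
  row 14 [1110]: F1=1 F2=1 -> F1&~F2 -> 0
  row 15 [1111]: F1=1 F2=1 -> F1&~F2 -> 0
Full result column, 4 rows per line (u,v fixed per line; w,z runs 00..11 left to right):
  rows 0-3 [u,v=00]: 0000  = hex 0
  rows 4-7 [u,v=01]: 0000  = hex 0
  rows 8-11 [u,v=10]: 0000  = hex 0
  rows 12-15 [u,v=11]: 0000  = hex 0
Counterexample vector (row 0 .. row 15) = 0000000000000000
Output column grouped in 4s = 0000 0000 0000 0000 = 0x0000
Convert to decimal digit by digit (value = value*16 + digit):
  0 -> 0
  0*16 + 0 = 0
  0*16 + 0 = 0
  0*16 + 0 = 0
Decimal = 0

0


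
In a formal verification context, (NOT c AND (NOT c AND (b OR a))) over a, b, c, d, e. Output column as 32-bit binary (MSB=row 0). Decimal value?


Formula: (NOT c AND (NOT c AND (b OR a))) over a, b, c, d, e (32 rows)
Evaluate each row (bits = a,b,c,d,e, MSB first):
  row 0 [00000]: (NOT 0 AND (NOT 0 AND (0 OR 0))) -> 0
  row 1 [00001]: (NOT 0 AND (NOT 0 AND (0 OR 0))) -> 0
  row 2 [00010]: (NOT 0 AND (NOT 0 AND (0 OR 0))) -> 0
  row 3 [00011]: (NOT 0 AND (NOT 0 AND (0 OR 0))) -> 0
  row 4 [00100]: (NOT 1 AND (NOT 1 AND (0 OR 0))) -> 0
  row 5 [00101]: (NOT 1 AND (NOT 1 AND (0 OR 0))) -> 0
  row 6 [00110]: (NOT 1 AND (NOT 1 AND (0 OR 0))) -> 0
  row 7 [00111]: (NOT 1 AND (NOT 1 AND (0 OR 0))) -> 0
  row 8 [01000]: (NOT 0 AND (NOT 0 AND (1 OR 0))) -> 1
  row 9 [01001]: (NOT 0 AND (NOT 0 AND (1 OR 0))) -> 1
  row 10 [01010]: (NOT 0 AND (NOT 0 AND (1 OR 0))) -> 1
  row 11 [01011]: (NOT 0 AND (NOT 0 AND (1 OR 0))) -> 1
  row 12 [01100]: (NOT 1 AND (NOT 1 AND (1 OR 0))) -> 0
  row 13 [01101]: (NOT 1 AND (NOT 1 AND (1 OR 0))) -> 0
  row 14 [01110]: (NOT 1 AND (NOT 1 AND (1 OR 0))) -> 0
  row 15 [01111]: (NOT 1 AND (NOT 1 AND (1 OR 0))) -> 0
  row 16 [10000]: (NOT 0 AND (NOT 0 AND (0 OR 1))) -> 1
  row 17 [10001]: (NOT 0 AND (NOT 0 AND (0 OR 1))) -> 1
  row 18 [10010]: (NOT 0 AND (NOT 0 AND (0 OR 1))) -> 1
  row 19 [10011]: (NOT 0 AND (NOT 0 AND (0 OR 1))) -> 1
  row 20 [10100]: (NOT 1 AND (NOT 1 AND (0 OR 1))) -> 0
  row 21 [10101]: (NOT 1 AND (NOT 1 AND (0 OR 1))) -> 0
  row 22 [10110]: (NOT 1 AND (NOT 1 AND (0 OR 1))) -> 0
  row 23 [10111]: (NOT 1 AND (NOT 1 AND (0 OR 1))) -> 0
  row 24 [11000]: (NOT 0 AND (NOT 0 AND (1 OR 1))) -> 1
  row 25 [11001]: (NOT 0 AND (NOT 0 AND (1 OR 1))) -> 1
  row 26 [11010]: (NOT 0 AND (NOT 0 AND (1 OR 1))) -> 1
  row 27 [11011]: (NOT 0 AND (NOT 0 AND (1 OR 1))) -> 1
  row 28 [11100]: (NOT 1 AND (NOT 1 AND (1 OR 1))) -> 0
  row 29 [11101]: (NOT 1 AND (NOT 1 AND (1 OR 1))) -> 0
  row 30 [11110]: (NOT 1 AND (NOT 1 AND (1 OR 1))) -> 0
  row 31 [11111]: (NOT 1 AND (NOT 1 AND (1 OR 1))) -> 0
Full result column, 4 rows per line (a,b,c fixed per line; d,e runs 00..11 left to right):
  rows 0-3 [a,b,c=000]: 0000  = hex 0
  rows 4-7 [a,b,c=001]: 0000  = hex 0
  rows 8-11 [a,b,c=010]: 1111  = hex F
  rows 12-15 [a,b,c=011]: 0000  = hex 0
  rows 16-19 [a,b,c=100]: 1111  = hex F
  rows 20-23 [a,b,c=101]: 0000  = hex 0
  rows 24-27 [a,b,c=110]: 1111  = hex F
  rows 28-31 [a,b,c=111]: 0000  = hex 0
Output column (row 0 .. row 31) = 00000000111100001111000011110000
Output column grouped in 4s = 0000 0000 1111 0000 1111 0000 1111 0000 = 0x00F0F0F0
Convert to decimal digit by digit (value = value*16 + digit):
  0 -> 0
  0*16 + 0 = 0
  0*16 + 15 (F) = 15
  15*16 + 0 = 240
  240*16 + 15 (F) = 3855
  3855*16 + 0 = 61680
  61680*16 + 15 (F) = 986895
  986895*16 + 0 = 15790320
Decimal = 15790320

15790320


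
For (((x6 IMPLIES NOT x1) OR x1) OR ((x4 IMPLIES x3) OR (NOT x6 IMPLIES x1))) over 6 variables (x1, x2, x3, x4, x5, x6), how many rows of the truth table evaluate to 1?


Formula: (((x6 IMPLIES NOT x1) OR x1) OR ((x4 IMPLIES x3) OR (NOT x6 IMPLIES x1))) over 6 vars (64 rows)
Evaluate each row (x1, x2, x3, x4, x5, x6 as bits, MSB first):
  row 0 [000000]: (((0 IMPLIES NOT 0) OR 0) OR ((0 IMPLIES 0) OR (NOT 0 IMPLIES 0))) -> 1
  row 1 [000001]: (((1 IMPLIES NOT 0) OR 0) OR ((0 IMPLIES 0) OR (NOT 1 IMPLIES 0))) -> 1
  row 2 [000010]: (((0 IMPLIES NOT 0) OR 0) OR ((0 IMPLIES 0) OR (NOT 0 IMPLIES 0))) -> 1
  row 3 [000011]: (((1 IMPLIES NOT 0) OR 0) OR ((0 IMPLIES 0) OR (NOT 1 IMPLIES 0))) -> 1
  row 4 [000100]: (((0 IMPLIES NOT 0) OR 0) OR ((1 IMPLIES 0) OR (NOT 0 IMPLIES 0))) -> 1
  (every remaining row is evaluated the same way; all 64 results are listed next)
Full result column, 8 rows per line (x1,x2,x3 fixed per line; x4,x5,x6 runs 000..111 left to right):
  rows 0-7 [x1,x2,x3=000]: 11111111  (ones: 8)
  rows 8-15 [x1,x2,x3=001]: 11111111  (ones: 8)
  rows 16-23 [x1,x2,x3=010]: 11111111  (ones: 8)
  rows 24-31 [x1,x2,x3=011]: 11111111  (ones: 8)
  rows 32-39 [x1,x2,x3=100]: 11111111  (ones: 8)
  rows 40-47 [x1,x2,x3=101]: 11111111  (ones: 8)
  rows 48-55 [x1,x2,x3=110]: 11111111  (ones: 8)
  rows 56-63 [x1,x2,x3=111]: 11111111  (ones: 8)
Count of 1-rows = 8+8+8+8+8+8+8+8 = 64

64


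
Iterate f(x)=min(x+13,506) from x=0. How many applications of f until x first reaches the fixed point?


Step 1: x=0, cap=506, increment=13
Step 2: x grows by 13 each step until capped at 506; fixed point is x=506
Step 3: iterations = ceil(506/13) = 39

39


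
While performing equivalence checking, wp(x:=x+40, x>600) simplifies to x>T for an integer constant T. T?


Formula: wp(x:=E, P) = P[E/x] (substitute E for x in postcondition)
Step 1: Postcondition: x>600
Step 2: Substitute x+40 for x: x+40>600
Step 3: Solve for x: x > 600-40 = 560

560


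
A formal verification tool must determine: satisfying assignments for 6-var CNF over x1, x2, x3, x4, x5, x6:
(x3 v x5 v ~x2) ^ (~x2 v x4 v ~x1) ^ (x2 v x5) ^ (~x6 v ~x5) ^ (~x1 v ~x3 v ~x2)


CNF with 5 clauses over 6 vars (64 assignments).
An assignment satisfies CNF iff every clause has >=1 true literal.
Check each row (bits = x1,x2,x3,x4,x5,x6; clause T/F shown):
  row 0 [000000]: clauses=TTFTT -> 0
  row 1 [000001]: clauses=TTFTT -> 0
  row 2 [000010]: clauses=TTTTT -> 1
  row 3 [000011]: clauses=TTTFT -> 0
  row 4 [000100]: clauses=TTFTT -> 0
  (every remaining row is evaluated the same way; all 64 results are listed next)
Full result column, 8 rows per line (x1,x2,x3 fixed per line; x4,x5,x6 runs 000..111 left to right):
  rows 0-7 [x1,x2,x3=000]: 00100010  (ones: 2)
  rows 8-15 [x1,x2,x3=001]: 00100010  (ones: 2)
  rows 16-23 [x1,x2,x3=010]: 00100010  (ones: 2)
  rows 24-31 [x1,x2,x3=011]: 11101110  (ones: 6)
  rows 32-39 [x1,x2,x3=100]: 00100010  (ones: 2)
  rows 40-47 [x1,x2,x3=101]: 00100010  (ones: 2)
  rows 48-55 [x1,x2,x3=110]: 00000010  (ones: 1)
  rows 56-63 [x1,x2,x3=111]: 00000000  (ones: 0)
Satisfying assignments = 2+2+2+6+2+2+1+0 = 17

17


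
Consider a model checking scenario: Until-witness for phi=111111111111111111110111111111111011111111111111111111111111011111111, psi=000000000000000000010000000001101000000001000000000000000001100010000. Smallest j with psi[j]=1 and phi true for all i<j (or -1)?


(phi U psi) at 0: need smallest j with psi[j]=1 and phi[i]=1 for all i in [0,j).
Scan from step 0:
  step 0: phi=1, psi=0 -> continue
  step 1: phi=1, psi=0 -> continue
  step 2: phi=1, psi=0 -> continue
  step 3: phi=1, psi=0 -> continue
  step 19: psi=1 and phi held for [0,19) -> witness found
Witness step = 19

19


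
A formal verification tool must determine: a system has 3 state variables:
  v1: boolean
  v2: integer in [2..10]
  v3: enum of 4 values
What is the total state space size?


State space = product of domain sizes of all variables.
Domain sizes:
  v1 (boolean): 2
  v2 (integer in [2..10]): 9
  v3 (enum of 4 values): 4
Product = 2 * 9 * 4 = 72

72


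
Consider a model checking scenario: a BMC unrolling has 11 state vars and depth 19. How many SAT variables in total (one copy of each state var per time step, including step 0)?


BMC unrolls to depth k, creating one copy of each state var for steps 0..k.
Step count = 19 + 1 = 20 (steps 0 through 19)
Vars per step = 11
Total = 11 * 20 = 220

220


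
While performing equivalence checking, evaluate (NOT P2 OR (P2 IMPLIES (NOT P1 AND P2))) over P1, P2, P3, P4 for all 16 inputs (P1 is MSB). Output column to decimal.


Formula: (NOT P2 OR (P2 IMPLIES (NOT P1 AND P2))) over P1, P2, P3, P4 (16 rows)
Evaluate each row (bits = P1,P2,P3,P4, MSB first):
  row 0 [0000]: (NOT 0 OR (0 IMPLIES (NOT 0 AND 0))) -> 1
  row 1 [0001]: (NOT 0 OR (0 IMPLIES (NOT 0 AND 0))) -> 1
  row 2 [0010]: (NOT 0 OR (0 IMPLIES (NOT 0 AND 0))) -> 1
  row 3 [0011]: (NOT 0 OR (0 IMPLIES (NOT 0 AND 0))) -> 1
  row 4 [0100]: (NOT 1 OR (1 IMPLIES (NOT 0 AND 1))) -> 1
  row 5 [0101]: (NOT 1 OR (1 IMPLIES (NOT 0 AND 1))) -> 1
  row 6 [0110]: (NOT 1 OR (1 IMPLIES (NOT 0 AND 1))) -> 1
  row 7 [0111]: (NOT 1 OR (1 IMPLIES (NOT 0 AND 1))) -> 1
  row 8 [1000]: (NOT 0 OR (0 IMPLIES (NOT 1 AND 0))) -> 1
  row 9 [1001]: (NOT 0 OR (0 IMPLIES (NOT 1 AND 0))) -> 1
  row 10 [1010]: (NOT 0 OR (0 IMPLIES (NOT 1 AND 0))) -> 1
  row 11 [1011]: (NOT 0 OR (0 IMPLIES (NOT 1 AND 0))) -> 1
  row 12 [1100]: (NOT 1 OR (1 IMPLIES (NOT 1 AND 1))) -> 0
  row 13 [1101]: (NOT 1 OR (1 IMPLIES (NOT 1 AND 1))) -> 0
  row 14 [1110]: (NOT 1 OR (1 IMPLIES (NOT 1 AND 1))) -> 0
  row 15 [1111]: (NOT 1 OR (1 IMPLIES (NOT 1 AND 1))) -> 0
Full result column, 4 rows per line (P1,P2 fixed per line; P3,P4 runs 00..11 left to right):
  rows 0-3 [P1,P2=00]: 1111  = hex F
  rows 4-7 [P1,P2=01]: 1111  = hex F
  rows 8-11 [P1,P2=10]: 1111  = hex F
  rows 12-15 [P1,P2=11]: 0000  = hex 0
Output column (row 0 .. row 15) = 1111111111110000
Output column grouped in 4s = 1111 1111 1111 0000 = 0xFFF0
Convert to decimal digit by digit (value = value*16 + digit):
  F -> 15
  15*16 + 15 (F) = 255
  255*16 + 15 (F) = 4095
  4095*16 + 0 = 65520
Decimal = 65520

65520


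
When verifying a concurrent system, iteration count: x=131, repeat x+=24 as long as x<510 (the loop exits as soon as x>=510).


Step 1: x goes from 131 toward 510 by 24; the body runs while x<510, so iterations = ceil((bound-start)/step)
Step 2: Distance=379
Step 3: ceil(379/24)=16

16


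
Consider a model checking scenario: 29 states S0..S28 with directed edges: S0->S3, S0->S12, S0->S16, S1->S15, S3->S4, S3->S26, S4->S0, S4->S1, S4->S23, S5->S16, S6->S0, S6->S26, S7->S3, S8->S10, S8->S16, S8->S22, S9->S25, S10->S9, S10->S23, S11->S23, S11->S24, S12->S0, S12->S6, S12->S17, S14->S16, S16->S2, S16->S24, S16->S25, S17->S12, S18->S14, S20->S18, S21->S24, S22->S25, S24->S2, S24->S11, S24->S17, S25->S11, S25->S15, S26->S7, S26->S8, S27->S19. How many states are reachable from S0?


BFS from S0:
  layer 0: {S0}
  layer 1: {S3, S12, S16}
  layer 2: {S2, S4, S6, S17, S24, S25, S26}
  layer 3: {S1, S7, S8, S11, S15, S23}
  layer 4: {S10, S22}
  layer 5: {S9}
Reachable set: {S0, S1, S2, S3, S4, S6, S7, S8, S9, S10, S11, S12, S15, S16, S17, S22, S23, S24, S25, S26}
Count = 20

20


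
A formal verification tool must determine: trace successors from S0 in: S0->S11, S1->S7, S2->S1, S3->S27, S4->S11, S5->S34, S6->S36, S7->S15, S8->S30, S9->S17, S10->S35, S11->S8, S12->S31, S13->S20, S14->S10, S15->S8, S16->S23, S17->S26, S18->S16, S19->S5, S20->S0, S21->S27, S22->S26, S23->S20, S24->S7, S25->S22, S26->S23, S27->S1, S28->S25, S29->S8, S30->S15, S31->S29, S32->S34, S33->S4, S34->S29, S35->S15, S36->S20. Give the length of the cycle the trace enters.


Trace from S0 until a state repeats:
  S0 -> S11 -> S8 -> S30 -> S15 -> S8
S8 first seen at step 2, revisited at step 5.
Cycle length = 5 - 2 = 3

3


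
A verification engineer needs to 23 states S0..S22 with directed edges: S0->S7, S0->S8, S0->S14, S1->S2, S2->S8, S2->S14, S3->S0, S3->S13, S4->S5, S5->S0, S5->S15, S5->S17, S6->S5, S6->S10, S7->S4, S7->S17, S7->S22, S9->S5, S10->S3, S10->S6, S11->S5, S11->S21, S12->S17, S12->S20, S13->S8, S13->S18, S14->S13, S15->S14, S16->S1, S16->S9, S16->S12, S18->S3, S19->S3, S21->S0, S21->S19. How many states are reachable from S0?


BFS from S0:
  layer 0: {S0}
  layer 1: {S7, S8, S14}
  layer 2: {S4, S13, S17, S22}
  layer 3: {S5, S18}
  layer 4: {S3, S15}
Reachable set: {S0, S3, S4, S5, S7, S8, S13, S14, S15, S17, S18, S22}
Count = 12

12


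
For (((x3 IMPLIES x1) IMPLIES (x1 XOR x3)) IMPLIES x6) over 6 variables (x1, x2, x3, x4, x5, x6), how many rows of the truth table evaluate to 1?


Formula: (((x3 IMPLIES x1) IMPLIES (x1 XOR x3)) IMPLIES x6) over 6 vars (64 rows)
Evaluate each row (x1, x2, x3, x4, x5, x6 as bits, MSB first):
  row 0 [000000]: (((0 IMPLIES 0) IMPLIES (0 XOR 0)) IMPLIES 0) -> 1
  row 1 [000001]: (((0 IMPLIES 0) IMPLIES (0 XOR 0)) IMPLIES 1) -> 1
  row 2 [000010]: (((0 IMPLIES 0) IMPLIES (0 XOR 0)) IMPLIES 0) -> 1
  row 3 [000011]: (((0 IMPLIES 0) IMPLIES (0 XOR 0)) IMPLIES 1) -> 1
  row 4 [000100]: (((0 IMPLIES 0) IMPLIES (0 XOR 0)) IMPLIES 0) -> 1
  (every remaining row is evaluated the same way; all 64 results are listed next)
Full result column, 8 rows per line (x1,x2,x3 fixed per line; x4,x5,x6 runs 000..111 left to right):
  rows 0-7 [x1,x2,x3=000]: 11111111  (ones: 8)
  rows 8-15 [x1,x2,x3=001]: 01010101  (ones: 4)
  rows 16-23 [x1,x2,x3=010]: 11111111  (ones: 8)
  rows 24-31 [x1,x2,x3=011]: 01010101  (ones: 4)
  rows 32-39 [x1,x2,x3=100]: 01010101  (ones: 4)
  rows 40-47 [x1,x2,x3=101]: 11111111  (ones: 8)
  rows 48-55 [x1,x2,x3=110]: 01010101  (ones: 4)
  rows 56-63 [x1,x2,x3=111]: 11111111  (ones: 8)
Count of 1-rows = 8+4+8+4+4+8+4+8 = 48

48


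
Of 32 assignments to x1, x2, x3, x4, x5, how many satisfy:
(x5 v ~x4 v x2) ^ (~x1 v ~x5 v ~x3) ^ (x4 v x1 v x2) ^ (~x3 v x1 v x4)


CNF with 4 clauses over 5 vars (32 assignments).
An assignment satisfies CNF iff every clause has >=1 true literal.
Check each row (bits = x1,x2,x3,x4,x5; clause T/F shown):
  row 0 [00000]: clauses=TTFT -> 0
  row 1 [00001]: clauses=TTFT -> 0
  row 2 [00010]: clauses=FTTT -> 0
  row 3 [00011]: clauses=TTTT -> 1
  row 4 [00100]: clauses=TTFF -> 0
  row 5 [00101]: clauses=TTFF -> 0
  row 6 [00110]: clauses=FTTT -> 0
  row 7 [00111]: clauses=TTTT -> 1
  row 8 [01000]: clauses=TTTT -> 1
  row 9 [01001]: clauses=TTTT -> 1
  row 10 [01010]: clauses=TTTT -> 1
  row 11 [01011]: clauses=TTTT -> 1
  row 12 [01100]: clauses=TTTF -> 0
  row 13 [01101]: clauses=TTTF -> 0
  row 14 [01110]: clauses=TTTT -> 1
  row 15 [01111]: clauses=TTTT -> 1
  row 16 [10000]: clauses=TTTT -> 1
  row 17 [10001]: clauses=TTTT -> 1
  row 18 [10010]: clauses=FTTT -> 0
  row 19 [10011]: clauses=TTTT -> 1
  row 20 [10100]: clauses=TTTT -> 1
  row 21 [10101]: clauses=TFTT -> 0
  row 22 [10110]: clauses=FTTT -> 0
  row 23 [10111]: clauses=TFTT -> 0
  row 24 [11000]: clauses=TTTT -> 1
  row 25 [11001]: clauses=TTTT -> 1
  row 26 [11010]: clauses=TTTT -> 1
  row 27 [11011]: clauses=TTTT -> 1
  row 28 [11100]: clauses=TTTT -> 1
  row 29 [11101]: clauses=TFTT -> 0
  row 30 [11110]: clauses=TTTT -> 1
  row 31 [11111]: clauses=TFTT -> 0
Full result column, 8 rows per line (x1,x2 fixed per line; x3,x4,x5 runs 000..111 left to right):
  rows 0-7 [x1,x2=00]: 00010001  (ones: 2)
  rows 8-15 [x1,x2=01]: 11110011  (ones: 6)
  rows 16-23 [x1,x2=10]: 11011000  (ones: 4)
  rows 24-31 [x1,x2=11]: 11111010  (ones: 6)
Satisfying assignments = 2+6+4+6 = 18

18


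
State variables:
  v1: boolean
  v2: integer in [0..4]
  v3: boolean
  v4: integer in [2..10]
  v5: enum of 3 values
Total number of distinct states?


State space = product of domain sizes of all variables.
Domain sizes:
  v1 (boolean): 2
  v2 (integer in [0..4]): 5
  v3 (boolean): 2
  v4 (integer in [2..10]): 9
  v5 (enum of 3 values): 3
Product = 2 * 5 * 2 * 9 * 3 = 540

540


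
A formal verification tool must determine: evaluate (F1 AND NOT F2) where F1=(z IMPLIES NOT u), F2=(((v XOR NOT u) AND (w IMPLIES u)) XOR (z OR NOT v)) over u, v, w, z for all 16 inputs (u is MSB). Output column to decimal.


F1 = (z IMPLIES NOT u)
F2 = (((v XOR NOT u) AND (w IMPLIES u)) XOR (z OR NOT v))
Counterexample to F1=>F2 is where F1=1 and F2=0.
Evaluate each row (bits = u,v,w,z, MSB first):
  row 0 [0000]: F1=1 F2=0 -> F1&~F2 -> 1
  row 1 [0001]: F1=1 F2=0 -> F1&~F2 -> 1
  row 2 [0010]: F1=1 F2=1 -> F1&~F2 -> 0
  row 3 [0011]: F1=1 F2=1 -> F1&~F2 -> 0
  row 4 [0100]: F1=1 F2=0 -> F1&~F2 -> 1
  row 5 [0101]: F1=1 F2=1 -> F1&~F2 -> 0
  row 6 [0110]: F1=1 F2=0 -> F1&~F2 -> 1
  row 7 [0111]: F1=1 F2=1 -> F1&~F2 -> 0
  row 8 [1000]: F1=1 F2=1 -> F1&~F2 -> 0
  row 9 [1001]: F1=0 F2=1 -> F1&~F2 -> 0
  row 10 [1010]: F1=1 F2=1 -> F1&~F2 -> 0
  row 11 [1011]: F1=0 F2=1 -> F1&~F2 -> 0
  row 12 [1100]: F1=1 F2=1 -> F1&~F2 -> 0
  row 13 [1101]: F1=0 F2=0 -> F1&~F2 -> 0
  row 14 [1110]: F1=1 F2=1 -> F1&~F2 -> 0
  row 15 [1111]: F1=0 F2=0 -> F1&~F2 -> 0
Full result column, 4 rows per line (u,v fixed per line; w,z runs 00..11 left to right):
  rows 0-3 [u,v=00]: 1100  = hex C
  rows 4-7 [u,v=01]: 1010  = hex A
  rows 8-11 [u,v=10]: 0000  = hex 0
  rows 12-15 [u,v=11]: 0000  = hex 0
Counterexample vector (row 0 .. row 15) = 1100101000000000
Output column grouped in 4s = 1100 1010 0000 0000 = 0xCA00
Convert to decimal digit by digit (value = value*16 + digit):
  C -> 12
  12*16 + 10 (A) = 202
  202*16 + 0 = 3232
  3232*16 + 0 = 51712
Decimal = 51712

51712
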